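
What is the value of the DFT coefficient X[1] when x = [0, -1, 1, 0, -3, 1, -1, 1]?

X[1] = Σ(n=0 to 7) x[n] · ω_8^(1n) where ω_8 = e^(-2πi/8)
= (0)·ω_8^0 + (-1)·ω_8^1 + (1)·ω_8^2 + (0)·ω_8^3 + (-3)·ω_8^4 + (1)·ω_8^5 + (-1)·ω_8^6 + (1)·ω_8^7

X[1] = 2.2929+0.1213i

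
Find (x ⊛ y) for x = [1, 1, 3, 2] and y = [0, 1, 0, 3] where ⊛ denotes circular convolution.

(x ⊛ y)[n] = Σ(m=0 to 3) x[m] · y[(n-m) mod 4]

Computing each output sample:
(x ⊛ y)[0] = 5
(x ⊛ y)[1] = 10
(x ⊛ y)[2] = 7
(x ⊛ y)[3] = 6

x ⊛ y = [5, 10, 7, 6]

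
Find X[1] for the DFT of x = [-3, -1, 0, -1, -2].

X[1] = Σ(n=0 to 4) x[n] · ω_5^(1n) where ω_5 = e^(-2πi/5)
= (-3)·ω_5^0 + (-1)·ω_5^1 + (0)·ω_5^2 + (-1)·ω_5^3 + (-2)·ω_5^4

X[1] = -3.1180-1.5388i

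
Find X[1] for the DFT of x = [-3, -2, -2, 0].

X[1] = Σ(n=0 to 3) x[n] · ω_4^(1n) where ω_4 = e^(-2πi/4)
= (-3)·ω_4^0 + (-2)·ω_4^1 + (-2)·ω_4^2 + (0)·ω_4^3

X[1] = -1+2i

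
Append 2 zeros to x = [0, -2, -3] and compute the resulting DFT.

Original 3-point DFT: [-5, 2.5000-0.8660i, 2.5000+0.8660i]
Zero-padded 5-point DFT provides frequency interpolation.

DFT_5([x, 0, ...]) = [-5, 1.8090+3.6655i, 0.6910-1.6776i, 0.6910+1.6776i, 1.8090-3.6655i]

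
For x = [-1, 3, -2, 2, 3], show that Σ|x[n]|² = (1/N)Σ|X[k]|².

Time domain:
Σ|x[n]|² = |-1|² + |3|² + |-2|² + |2|² + |3|² = 27.0000

Frequency domain:
(1/5)Σ|X[k]|² = (1/5)(|5|² + |0.8541+2.3511i|² + |-5.8541-3.8042i|² + |-5.8541+3.8042i|² + |0.8541-2.3511i|²) = (1/5)·135.0000 = 27.0000

Both sides agree, confirming Parseval's theorem.

Σ|x[n]|² = (1/N)Σ|X[k]|² = 27.0000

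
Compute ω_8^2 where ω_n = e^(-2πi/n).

ω_8^2 = e^(-2πi·2/8)
= cos(-2π·2/8) + i·sin(-2π·2/8)
= cos(-4π/8) + i·sin(-4π/8)

ω_8^2 = cos(-4π/8) + i·sin(-4π/8) = -1i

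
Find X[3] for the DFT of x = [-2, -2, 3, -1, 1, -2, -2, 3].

X[3] = Σ(n=0 to 7) x[n] · ω_8^(3n) where ω_8 = e^(-2πi/8)
= (-2)·ω_8^0 + (-2)·ω_8^3 + (3)·ω_8^6 + (-1)·ω_8^9 + (1)·ω_8^12 + (-2)·ω_8^15 + (-2)·ω_8^18 + (3)·ω_8^21

X[3] = -5.8284+7.8284i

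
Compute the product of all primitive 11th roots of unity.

The primitive 11th roots of unity are ω_11^k for k coprime to 11: k ∈ {1, 2, 3, 4, 5, 6, 7, 8, 9, 10}
Their product equals the constant term of the cyclotomic polynomial Φ_11(x) up to sign.
For n ≥ 3, the product of all primitive nth roots of unity is 1. (For n=1 it is 1; for n=2 it is -1.)

1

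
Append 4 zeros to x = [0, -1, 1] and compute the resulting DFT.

Original 3-point DFT: [0, 1.7321i, -1.7321i]
Zero-padded 7-point DFT provides frequency interpolation.

DFT_7([x, 0, ...]) = [0, -0.8460-0.1931i, -0.6784+1.4088i, 1.5245+1.2157i, 1.5245-1.2157i, -0.6784-1.4088i, -0.8460+0.1931i]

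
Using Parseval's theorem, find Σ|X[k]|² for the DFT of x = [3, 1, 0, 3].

Parseval: Σ|x[n]|² = (1/N)Σ|X[k]|², so Σ|X[k]|² = N·Σ|x[n]|² = 4·19.0000

Σ|X[k]|² = N·Σ|x[n]|² = 4·19.0000 = 76.0000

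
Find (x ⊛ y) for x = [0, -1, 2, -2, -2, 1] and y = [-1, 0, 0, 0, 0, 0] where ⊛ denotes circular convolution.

(x ⊛ y)[n] = Σ(m=0 to 5) x[m] · y[(n-m) mod 6]

Computing each output sample:
(x ⊛ y)[0] = 0
(x ⊛ y)[1] = 1
(x ⊛ y)[2] = -2
(x ⊛ y)[3] = 2
(x ⊛ y)[4] = 2
(x ⊛ y)[5] = -1

x ⊛ y = [0, 1, -2, 2, 2, -1]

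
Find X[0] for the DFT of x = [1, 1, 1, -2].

X[0] = Σ(n=0 to 3) x[n] · ω_4^0 = Σ x[n]
= (1) + (1) + (1) + (-2)

X[0] = 1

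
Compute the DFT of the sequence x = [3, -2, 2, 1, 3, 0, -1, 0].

X[k] = Σ(n=0 to 7) x[n] · ω_8^(nk)
where ω_8 = e^(-2πi/8)

Computing each X[k]:
X[0] = 6
X[1] = -2.1213-2.2929i
X[2] = 5+3i
X[3] = 2.1213+3.7071i
X[4] = 8
X[5] = 2.1213-3.7071i
X[6] = 5-3i
X[7] = -2.1213+2.2929i

X = [6, -2.1213-2.2929i, 5+3i, 2.1213+3.7071i, 8, 2.1213-3.7071i, 5-3i, -2.1213+2.2929i]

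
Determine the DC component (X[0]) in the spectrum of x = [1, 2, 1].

X[0] = Σ(n=0 to 2) x[n] · ω_3^0 = Σ x[n]
= (1) + (2) + (1)

X[0] = 4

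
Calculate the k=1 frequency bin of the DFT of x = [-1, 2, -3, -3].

X[1] = Σ(n=0 to 3) x[n] · ω_4^(1n) where ω_4 = e^(-2πi/4)
= (-1)·ω_4^0 + (2)·ω_4^1 + (-3)·ω_4^2 + (-3)·ω_4^3

X[1] = 2-5i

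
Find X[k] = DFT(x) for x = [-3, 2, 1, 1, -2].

X[k] = Σ(n=0 to 4) x[n] · ω_5^(nk)
where ω_5 = e^(-2πi/5)

Computing each X[k]:
X[0] = -1
X[1] = -4.6180-3.8042i
X[2] = -2.3820-2.3511i
X[3] = -2.3820+2.3511i
X[4] = -4.6180+3.8042i

X = [-1, -4.6180-3.8042i, -2.3820-2.3511i, -2.3820+2.3511i, -4.6180+3.8042i]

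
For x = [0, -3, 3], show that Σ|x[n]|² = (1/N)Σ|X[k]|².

Time domain:
Σ|x[n]|² = |0|² + |-3|² + |3|² = 18.0000

Frequency domain:
(1/3)Σ|X[k]|² = (1/3)(|0|² + |5.1962i|² + |-5.1962i|²) = (1/3)·54.0000 = 18.0000

Both sides agree, confirming Parseval's theorem.

Σ|x[n]|² = (1/N)Σ|X[k]|² = 18.0000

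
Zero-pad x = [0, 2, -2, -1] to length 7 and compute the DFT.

Original 4-point DFT: [-1, 2-3i, -3, 2+3i]
Zero-padded 7-point DFT provides frequency interpolation.

DFT_7([x, 0, ...]) = [-1, 2.5930+0.8201i, 0.7334-3.5995i, -2.8264-1.4565i, -2.8264+1.4565i, 0.7334+3.5995i, 2.5930-0.8201i]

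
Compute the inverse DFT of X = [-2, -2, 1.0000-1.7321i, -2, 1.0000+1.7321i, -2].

x[n] = (1/6) Σ(k=0 to 5) X[k] · e^(2πikn/6)

Computing each x[n]:
x[0] = -1
x[1] = 0
x[2] = -1
x[3] = 1
x[4] = 0
x[5] = -1

x = [-1, 0, -1, 1, 0, -1]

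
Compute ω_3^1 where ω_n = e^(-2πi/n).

ω_3^1 = e^(-2πi·1/3)
= cos(-2π·1/3) + i·sin(-2π·1/3)
= cos(-2π/3) + i·sin(-2π/3)

ω_3^1 = cos(-2π/3) + i·sin(-2π/3) = -0.5000-0.8660i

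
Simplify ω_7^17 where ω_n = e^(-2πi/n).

Since ω_7^7 = 1, powers reduce modulo 7.
17 mod 7 = 3
So ω_7^17 = ω_7^3 = e^(-2πi·3/7)

ω_7^17 = ω_7^3 = -0.9010-0.4339i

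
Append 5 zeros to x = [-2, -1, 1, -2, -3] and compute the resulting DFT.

Original 5-point DFT: [-7, -2.4271-3.6655i, 0.9271+1.6776i, 0.9271-1.6776i, -2.4271+3.6655i]
Zero-padded 10-point DFT provides frequency interpolation.

DFT_10([x, 0, ...]) = [-7, 0.5451+3.3022i, -2.4271-3.6655i, -5.0451+3.2164i, 0.9271+1.6776i, -1, 0.9271-1.6776i, -5.0451-3.2164i, -2.4271+3.6655i, 0.5451-3.3022i]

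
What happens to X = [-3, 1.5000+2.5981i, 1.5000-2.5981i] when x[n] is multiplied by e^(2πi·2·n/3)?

Modulation property: DFT(ω_3^(-2n)·x[n]) = X[(k-2) mod 3], so circularly shift X by 2 positions.

X[k-2] = [1.5000+2.5981i, 1.5000-2.5981i, -3]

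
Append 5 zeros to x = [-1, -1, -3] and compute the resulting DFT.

Original 3-point DFT: [-5, 1.0000-1.7321i, 1.0000+1.7321i]
Zero-padded 8-point DFT provides frequency interpolation.

DFT_8([x, 0, ...]) = [-5, -1.7071+3.7071i, 2+1i, -0.2929-2.2929i, -3, -0.2929+2.2929i, 2-1i, -1.7071-3.7071i]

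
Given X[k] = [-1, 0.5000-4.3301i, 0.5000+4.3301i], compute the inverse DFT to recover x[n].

x[n] = (1/3) Σ(k=0 to 2) X[k] · e^(2πikn/3)

Computing each x[n]:
x[0] = 0
x[1] = 2
x[2] = -3

x = [0, 2, -3]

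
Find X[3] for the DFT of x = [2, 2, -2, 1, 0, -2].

X[3] = Σ(n=0 to 5) x[n] · ω_6^(3n) where ω_6 = e^(-2πi/6)
= (2)·ω_6^0 + (2)·ω_6^3 + (-2)·ω_6^6 + (1)·ω_6^9 + (0)·ω_6^12 + (-2)·ω_6^15

X[3] = -1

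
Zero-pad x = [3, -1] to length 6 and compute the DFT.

Original 2-point DFT: [2, 4]
Zero-padded 6-point DFT provides frequency interpolation.

DFT_6([x, 0, ...]) = [2, 2.5000+0.8660i, 3.5000+0.8660i, 4, 3.5000-0.8660i, 2.5000-0.8660i]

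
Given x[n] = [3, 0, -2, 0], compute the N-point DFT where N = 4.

X[k] = Σ(n=0 to 3) x[n] · ω_4^(nk)
where ω_4 = e^(-2πi/4)

Computing each X[k]:
X[0] = 1
X[1] = 5
X[2] = 1
X[3] = 5

X = [1, 5, 1, 5]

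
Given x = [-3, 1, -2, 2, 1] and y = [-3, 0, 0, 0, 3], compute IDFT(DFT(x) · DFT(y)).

(x ⊛ y)[n] = Σ(m=0 to 4) x[m] · y[(n-m) mod 5]

Computing each output sample:
(x ⊛ y)[0] = 12
(x ⊛ y)[1] = -9
(x ⊛ y)[2] = 12
(x ⊛ y)[3] = -3
(x ⊛ y)[4] = -12

x ⊛ y = [12, -9, 12, -3, -12]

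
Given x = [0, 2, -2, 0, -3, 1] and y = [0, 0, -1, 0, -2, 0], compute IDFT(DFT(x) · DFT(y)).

(x ⊛ y)[n] = Σ(m=0 to 5) x[m] · y[(n-m) mod 6]

Computing each output sample:
(x ⊛ y)[0] = 7
(x ⊛ y)[1] = -1
(x ⊛ y)[2] = 6
(x ⊛ y)[3] = -4
(x ⊛ y)[4] = 2
(x ⊛ y)[5] = -4

x ⊛ y = [7, -1, 6, -4, 2, -4]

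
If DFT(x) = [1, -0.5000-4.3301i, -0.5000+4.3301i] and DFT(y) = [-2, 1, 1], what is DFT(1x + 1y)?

By linearity: DFT(1x + 1y) = 1·DFT(x) + 1·DFT(y)
= 1·[1, -0.5000-4.3301i, -0.5000+4.3301i] + 1·[-2, 1, 1]

Computing element-wise:
Z[0] = 1·(1) + 1·(-2) = -1
Z[1] = 1·(-0.5000-4.3301i) + 1·(1) = 0.5000-4.3301i
Z[2] = 1·(-0.5000+4.3301i) + 1·(1) = 0.5000+4.3301i

DFT(1x + 1y) = 1·X + 1·Y = [-1, 0.5000-4.3301i, 0.5000+4.3301i]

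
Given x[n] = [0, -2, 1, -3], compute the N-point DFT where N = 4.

X[k] = Σ(n=0 to 3) x[n] · ω_4^(nk)
where ω_4 = e^(-2πi/4)

Computing each X[k]:
X[0] = -4
X[1] = -1-1i
X[2] = 6
X[3] = -1+1i

X = [-4, -1-1i, 6, -1+1i]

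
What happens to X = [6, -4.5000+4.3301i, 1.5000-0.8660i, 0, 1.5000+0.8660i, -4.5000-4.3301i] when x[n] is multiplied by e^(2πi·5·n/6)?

Modulation property: DFT(ω_6^(-5n)·x[n]) = X[(k-5) mod 6], so circularly shift X by 5 positions.

X[k-5] = [-4.5000+4.3301i, 1.5000-0.8660i, 0, 1.5000+0.8660i, -4.5000-4.3301i, 6]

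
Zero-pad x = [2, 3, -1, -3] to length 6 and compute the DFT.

Original 4-point DFT: [1, 3-6i, 1, 3+6i]
Zero-padded 6-point DFT provides frequency interpolation.

DFT_6([x, 0, ...]) = [1, 7.0000-1.7321i, -2.0000-3.4641i, 1, -2.0000+3.4641i, 7.0000+1.7321i]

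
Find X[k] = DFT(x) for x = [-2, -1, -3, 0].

X[k] = Σ(n=0 to 3) x[n] · ω_4^(nk)
where ω_4 = e^(-2πi/4)

Computing each X[k]:
X[0] = -6
X[1] = 1+1i
X[2] = -4
X[3] = 1-1i

X = [-6, 1+1i, -4, 1-1i]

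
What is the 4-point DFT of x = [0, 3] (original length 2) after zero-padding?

Original 2-point DFT: [3, -3]
Zero-padded 4-point DFT provides frequency interpolation.

DFT_4([x, 0, ...]) = [3, -3i, -3, 3i]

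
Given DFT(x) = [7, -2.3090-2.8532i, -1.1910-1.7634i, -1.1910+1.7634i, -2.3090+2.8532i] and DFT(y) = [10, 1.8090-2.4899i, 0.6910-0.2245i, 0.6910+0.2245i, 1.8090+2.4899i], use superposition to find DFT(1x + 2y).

By linearity: DFT(1x + 2y) = 1·DFT(x) + 2·DFT(y)
= 1·[7, -2.3090-2.8532i, -1.1910-1.7634i, -1.1910+1.7634i, -2.3090+2.8532i] + 2·[10, 1.8090-2.4899i, 0.6910-0.2245i, 0.6910+0.2245i, 1.8090+2.4899i]

Computing element-wise:
Z[0] = 1·(7) + 2·(10) = 27
Z[1] = 1·(-2.3090-2.8532i) + 2·(1.8090-2.4899i) = 1.3090-7.8330i
Z[2] = 1·(-1.1910-1.7634i) + 2·(0.6910-0.2245i) = 0.1910-2.2124i
Z[3] = 1·(-1.1910+1.7634i) + 2·(0.6910+0.2245i) = 0.1910+2.2124i
Z[4] = 1·(-2.3090+2.8532i) + 2·(1.8090+2.4899i) = 1.3090+7.8330i

DFT(1x + 2y) = 1·X + 2·Y = [27, 1.3090-7.8330i, 0.1910-2.2124i, 0.1910+2.2124i, 1.3090+7.8330i]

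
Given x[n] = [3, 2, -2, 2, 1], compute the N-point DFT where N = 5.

X[k] = Σ(n=0 to 4) x[n] · ω_5^(nk)
where ω_5 = e^(-2πi/5)

Computing each X[k]:
X[0] = 6
X[1] = 3.9271+1.4001i
X[2] = 0.5729-4.3920i
X[3] = 0.5729+4.3920i
X[4] = 3.9271-1.4001i

X = [6, 3.9271+1.4001i, 0.5729-4.3920i, 0.5729+4.3920i, 3.9271-1.4001i]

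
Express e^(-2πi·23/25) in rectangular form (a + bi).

ω_25^23 = e^(-2πi·23/25)
= cos(-2π·23/25) + i·sin(-2π·23/25)
= cos(-46π/25) + i·sin(-46π/25)

ω_25^23 = cos(-46π/25) + i·sin(-46π/25) = 0.8763+0.4818i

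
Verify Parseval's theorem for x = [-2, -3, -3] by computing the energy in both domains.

Time domain:
Σ|x[n]|² = |-2|² + |-3|² + |-3|² = 22.0000

Frequency domain:
(1/3)Σ|X[k]|² = (1/3)(|-8|² + |1|² + |1|²) = (1/3)·66.0000 = 22.0000

Both sides agree, confirming Parseval's theorem.

Σ|x[n]|² = (1/N)Σ|X[k]|² = 22.0000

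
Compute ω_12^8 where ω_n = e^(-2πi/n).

ω_12^8 = e^(-2πi·8/12)
= cos(-2π·8/12) + i·sin(-2π·8/12)
= cos(-16π/12) + i·sin(-16π/12)

ω_12^8 = cos(-16π/12) + i·sin(-16π/12) = -0.5000+0.8660i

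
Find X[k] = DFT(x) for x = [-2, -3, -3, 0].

X[k] = Σ(n=0 to 3) x[n] · ω_4^(nk)
where ω_4 = e^(-2πi/4)

Computing each X[k]:
X[0] = -8
X[1] = 1+3i
X[2] = -2
X[3] = 1-3i

X = [-8, 1+3i, -2, 1-3i]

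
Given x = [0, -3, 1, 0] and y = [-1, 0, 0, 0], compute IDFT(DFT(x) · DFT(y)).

(x ⊛ y)[n] = Σ(m=0 to 3) x[m] · y[(n-m) mod 4]

Computing each output sample:
(x ⊛ y)[0] = 0
(x ⊛ y)[1] = 3
(x ⊛ y)[2] = -1
(x ⊛ y)[3] = 0

x ⊛ y = [0, 3, -1, 0]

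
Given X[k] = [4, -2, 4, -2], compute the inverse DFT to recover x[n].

x[n] = (1/4) Σ(k=0 to 3) X[k] · e^(2πikn/4)

Computing each x[n]:
x[0] = 1
x[1] = 0
x[2] = 3
x[3] = 0

x = [1, 0, 3, 0]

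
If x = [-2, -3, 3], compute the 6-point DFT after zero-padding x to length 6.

Original 3-point DFT: [-2, -2.0000+5.1962i, -2.0000-5.1962i]
Zero-padded 6-point DFT provides frequency interpolation.

DFT_6([x, 0, ...]) = [-2, -5, -2.0000+5.1962i, 4, -2.0000-5.1962i, -5]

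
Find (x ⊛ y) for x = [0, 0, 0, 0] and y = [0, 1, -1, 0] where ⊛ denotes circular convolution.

(x ⊛ y)[n] = Σ(m=0 to 3) x[m] · y[(n-m) mod 4]

Computing each output sample:
(x ⊛ y)[0] = 0
(x ⊛ y)[1] = 0
(x ⊛ y)[2] = 0
(x ⊛ y)[3] = 0

x ⊛ y = [0, 0, 0, 0]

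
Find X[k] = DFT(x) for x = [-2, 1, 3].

X[k] = Σ(n=0 to 2) x[n] · ω_3^(nk)
where ω_3 = e^(-2πi/3)

Computing each X[k]:
X[0] = 2
X[1] = -4.0000+1.7321i
X[2] = -4.0000-1.7321i

X = [2, -4.0000+1.7321i, -4.0000-1.7321i]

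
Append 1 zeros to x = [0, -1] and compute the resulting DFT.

Original 2-point DFT: [-1, 1]
Zero-padded 3-point DFT provides frequency interpolation.

DFT_3([x, 0, ...]) = [-1, 0.5000+0.8660i, 0.5000-0.8660i]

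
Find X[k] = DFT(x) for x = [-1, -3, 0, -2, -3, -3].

X[k] = Σ(n=0 to 5) x[n] · ω_6^(nk)
where ω_6 = e^(-2πi/6)

Computing each X[k]:
X[0] = -12
X[1] = -0.5000-2.5981i
X[2] = 1.5000+2.5981i
X[3] = 4
X[4] = 1.5000-2.5981i
X[5] = -0.5000+2.5981i

X = [-12, -0.5000-2.5981i, 1.5000+2.5981i, 4, 1.5000-2.5981i, -0.5000+2.5981i]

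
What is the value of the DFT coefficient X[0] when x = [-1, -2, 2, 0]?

X[0] = Σ(n=0 to 3) x[n] · ω_4^0 = Σ x[n]
= (-1) + (-2) + (2) + (0)

X[0] = -1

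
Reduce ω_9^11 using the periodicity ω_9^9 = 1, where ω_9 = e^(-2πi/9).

Since ω_9^9 = 1, powers reduce modulo 9.
11 mod 9 = 2
So ω_9^11 = ω_9^2 = e^(-2πi·2/9)

ω_9^11 = ω_9^2 = 0.1736-0.9848i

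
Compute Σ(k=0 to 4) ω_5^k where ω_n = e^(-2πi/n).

Sum of all nth roots of unity equals 0 for n > 1 (geometric series with r ≠ 1).

0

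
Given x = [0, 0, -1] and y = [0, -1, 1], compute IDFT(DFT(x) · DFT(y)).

(x ⊛ y)[n] = Σ(m=0 to 2) x[m] · y[(n-m) mod 3]

Computing each output sample:
(x ⊛ y)[0] = 1
(x ⊛ y)[1] = -1
(x ⊛ y)[2] = 0

x ⊛ y = [1, -1, 0]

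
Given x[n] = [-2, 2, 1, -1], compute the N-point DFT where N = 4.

X[k] = Σ(n=0 to 3) x[n] · ω_4^(nk)
where ω_4 = e^(-2πi/4)

Computing each X[k]:
X[0] = 0
X[1] = -3-3i
X[2] = -2
X[3] = -3+3i

X = [0, -3-3i, -2, -3+3i]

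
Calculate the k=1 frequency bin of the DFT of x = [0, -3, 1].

X[1] = Σ(n=0 to 2) x[n] · ω_3^(1n) where ω_3 = e^(-2πi/3)
= (0)·ω_3^0 + (-3)·ω_3^1 + (1)·ω_3^2

X[1] = 1.0000+3.4641i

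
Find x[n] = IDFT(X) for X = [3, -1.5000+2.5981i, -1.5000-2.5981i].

x[n] = (1/3) Σ(k=0 to 2) X[k] · e^(2πikn/3)

Computing each x[n]:
x[0] = 0
x[1] = 0
x[2] = 3

x = [0, 0, 3]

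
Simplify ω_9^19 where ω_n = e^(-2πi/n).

Since ω_9^9 = 1, powers reduce modulo 9.
19 mod 9 = 1
So ω_9^19 = ω_9^1 = e^(-2πi·1/9)

ω_9^19 = ω_9^1 = 0.7660-0.6428i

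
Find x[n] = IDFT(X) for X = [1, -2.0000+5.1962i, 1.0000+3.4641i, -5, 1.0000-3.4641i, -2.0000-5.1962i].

x[n] = (1/6) Σ(k=0 to 5) X[k] · e^(2πikn/6)

Computing each x[n]:
x[0] = -1
x[1] = -2
x[2] = -1
x[3] = 2
x[4] = 0
x[5] = 3

x = [-1, -2, -1, 2, 0, 3]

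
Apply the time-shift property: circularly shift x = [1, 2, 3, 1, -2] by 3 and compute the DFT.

Time shift by 3: X_shifted[k] = ω_5^(3k) · X[k]
Shifted x = [3, 1, -2, 1, 2]

DFT(x[n-3]) = [5, 4.7361+2.7144i, 0.2639-2.2654i, 0.2639+2.2654i, 4.7361-2.7144i]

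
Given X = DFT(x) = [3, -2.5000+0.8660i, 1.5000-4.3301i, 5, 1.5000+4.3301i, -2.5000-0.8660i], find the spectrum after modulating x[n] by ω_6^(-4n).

Modulation property: DFT(ω_6^(-4n)·x[n]) = X[(k-4) mod 6], so circularly shift X by 4 positions.

X[k-4] = [1.5000-4.3301i, 5, 1.5000+4.3301i, -2.5000-0.8660i, 3, -2.5000+0.8660i]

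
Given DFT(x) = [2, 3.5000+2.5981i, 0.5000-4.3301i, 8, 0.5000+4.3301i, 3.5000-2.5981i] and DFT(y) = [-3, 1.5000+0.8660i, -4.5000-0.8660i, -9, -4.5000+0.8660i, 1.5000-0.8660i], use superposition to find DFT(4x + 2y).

By linearity: DFT(4x + 2y) = 4·DFT(x) + 2·DFT(y)
= 4·[2, 3.5000+2.5981i, 0.5000-4.3301i, 8, 0.5000+4.3301i, 3.5000-2.5981i] + 2·[-3, 1.5000+0.8660i, -4.5000-0.8660i, -9, -4.5000+0.8660i, 1.5000-0.8660i]

Computing element-wise:
Z[0] = 4·(2) + 2·(-3) = 2
Z[1] = 4·(3.5000+2.5981i) + 2·(1.5000+0.8660i) = 17.0000+12.1244i
Z[2] = 4·(0.5000-4.3301i) + 2·(-4.5000-0.8660i) = -7.0000-19.0524i
Z[3] = 4·(8) + 2·(-9) = 14
Z[4] = 4·(0.5000+4.3301i) + 2·(-4.5000+0.8660i) = -7.0000+19.0524i
Z[5] = 4·(3.5000-2.5981i) + 2·(1.5000-0.8660i) = 17.0000-12.1244i

DFT(4x + 2y) = 4·X + 2·Y = [2, 17.0000+12.1244i, -7.0000-19.0524i, 14, -7.0000+19.0524i, 17.0000-12.1244i]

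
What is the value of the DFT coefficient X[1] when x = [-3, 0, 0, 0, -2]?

X[1] = Σ(n=0 to 4) x[n] · ω_5^(1n) where ω_5 = e^(-2πi/5)
= (-3)·ω_5^0 + (0)·ω_5^1 + (0)·ω_5^2 + (0)·ω_5^3 + (-2)·ω_5^4

X[1] = -3.6180-1.9021i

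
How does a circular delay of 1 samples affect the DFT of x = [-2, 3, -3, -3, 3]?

Time shift by 1: X_shifted[k] = ω_5^(1k) · X[k]
Shifted x = [3, -2, 3, -3, -3]

DFT(x[n-1]) = [-2, 1.4549-4.4778i, 7.0451+5.1186i, 7.0451-5.1186i, 1.4549+4.4778i]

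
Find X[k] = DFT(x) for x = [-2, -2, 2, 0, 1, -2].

X[k] = Σ(n=0 to 5) x[n] · ω_6^(nk)
where ω_6 = e^(-2πi/6)

Computing each X[k]:
X[0] = -3
X[1] = -5.5000-0.8660i
X[2] = -1.5000+0.8660i
X[3] = 5
X[4] = -1.5000-0.8660i
X[5] = -5.5000+0.8660i

X = [-3, -5.5000-0.8660i, -1.5000+0.8660i, 5, -1.5000-0.8660i, -5.5000+0.8660i]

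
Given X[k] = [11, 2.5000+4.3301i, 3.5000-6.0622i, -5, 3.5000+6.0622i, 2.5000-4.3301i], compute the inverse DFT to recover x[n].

x[n] = (1/6) Σ(k=0 to 5) X[k] · e^(2πikn/6)

Computing each x[n]:
x[0] = 3
x[1] = 3
x[2] = -3
x[3] = 3
x[4] = 3
x[5] = 2

x = [3, 3, -3, 3, 3, 2]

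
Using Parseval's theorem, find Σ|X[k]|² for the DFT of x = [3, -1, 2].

Parseval: Σ|x[n]|² = (1/N)Σ|X[k]|², so Σ|X[k]|² = N·Σ|x[n]|² = 3·14.0000

Σ|X[k]|² = N·Σ|x[n]|² = 3·14.0000 = 42.0000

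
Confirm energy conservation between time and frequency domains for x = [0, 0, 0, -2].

Time domain:
Σ|x[n]|² = |0|² + |0|² + |0|² + |-2|² = 4.0000

Frequency domain:
(1/4)Σ|X[k]|² = (1/4)(|-2|² + |-2i|² + |2|² + |2i|²) = (1/4)·16.0000 = 4.0000

Both sides agree, confirming Parseval's theorem.

Σ|x[n]|² = (1/N)Σ|X[k]|² = 4.0000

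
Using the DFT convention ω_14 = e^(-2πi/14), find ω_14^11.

ω_14^11 = e^(-2πi·11/14)
= cos(-2π·11/14) + i·sin(-2π·11/14)
= cos(-22π/14) + i·sin(-22π/14)

ω_14^11 = cos(-22π/14) + i·sin(-22π/14) = 0.2225+0.9749i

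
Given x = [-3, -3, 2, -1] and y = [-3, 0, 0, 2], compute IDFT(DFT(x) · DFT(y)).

(x ⊛ y)[n] = Σ(m=0 to 3) x[m] · y[(n-m) mod 4]

Computing each output sample:
(x ⊛ y)[0] = 3
(x ⊛ y)[1] = 13
(x ⊛ y)[2] = -8
(x ⊛ y)[3] = -3

x ⊛ y = [3, 13, -8, -3]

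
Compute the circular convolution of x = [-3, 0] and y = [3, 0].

(x ⊛ y)[n] = Σ(m=0 to 1) x[m] · y[(n-m) mod 2]

Computing each output sample:
(x ⊛ y)[0] = -9
(x ⊛ y)[1] = 0

x ⊛ y = [-9, 0]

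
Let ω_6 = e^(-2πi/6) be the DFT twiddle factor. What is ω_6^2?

ω_6^2 = e^(-2πi·2/6)
= cos(-2π·2/6) + i·sin(-2π·2/6)
= cos(-4π/6) + i·sin(-4π/6)

ω_6^2 = cos(-4π/6) + i·sin(-4π/6) = -0.5000-0.8660i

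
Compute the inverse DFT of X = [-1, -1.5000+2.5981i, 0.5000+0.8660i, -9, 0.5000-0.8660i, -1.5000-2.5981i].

x[n] = (1/6) Σ(k=0 to 5) X[k] · e^(2πikn/6)

Computing each x[n]:
x[0] = -2
x[1] = 0
x[2] = -2
x[3] = 2
x[4] = -1
x[5] = 2

x = [-2, 0, -2, 2, -1, 2]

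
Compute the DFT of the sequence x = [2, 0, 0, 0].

X[k] = Σ(n=0 to 3) x[n] · ω_4^(nk)
where ω_4 = e^(-2πi/4)

Computing each X[k]:
X[0] = 2
X[1] = 2
X[2] = 2
X[3] = 2

X = [2, 2, 2, 2]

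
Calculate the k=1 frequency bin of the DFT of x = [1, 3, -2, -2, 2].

X[1] = Σ(n=0 to 4) x[n] · ω_5^(1n) where ω_5 = e^(-2πi/5)
= (1)·ω_5^0 + (3)·ω_5^1 + (-2)·ω_5^2 + (-2)·ω_5^3 + (2)·ω_5^4

X[1] = 5.7812-0.9511i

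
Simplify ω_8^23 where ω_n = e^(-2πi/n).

Since ω_8^8 = 1, powers reduce modulo 8.
23 mod 8 = 7
So ω_8^23 = ω_8^7 = e^(-2πi·7/8)

ω_8^23 = ω_8^7 = 0.7071+0.7071i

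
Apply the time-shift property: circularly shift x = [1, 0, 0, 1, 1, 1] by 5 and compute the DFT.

Time shift by 5: X_shifted[k] = ω_6^(5k) · X[k]
Shifted x = [0, 0, 1, 1, 1, 1]

DFT(x[n-5]) = [4, -1.5000+0.8660i, -0.5000+0.8660i, 0, -0.5000-0.8660i, -1.5000-0.8660i]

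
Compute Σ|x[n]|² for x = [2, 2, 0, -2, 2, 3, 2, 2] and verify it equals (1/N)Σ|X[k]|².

Time domain:
Σ|x[n]|² = |2|² + |2|² + |0|² + |-2|² + |2|² + |3|² + |2|² + |2|² = 33.0000

Frequency domain:
(1/8)Σ|X[k]|² = (1/8)(|11|² + |2.1213+5.5355i|² + |2-5i|² + |-2.1213+1.5355i|² + |1|² + |-2.1213-1.5355i|² + |2+5i|² + |2.1213-5.5355i|²) = (1/8)·264.0000 = 33.0000

Both sides agree, confirming Parseval's theorem.

Σ|x[n]|² = (1/N)Σ|X[k]|² = 33.0000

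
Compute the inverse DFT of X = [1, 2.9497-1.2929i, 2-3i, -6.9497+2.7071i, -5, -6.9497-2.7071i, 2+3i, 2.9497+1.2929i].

x[n] = (1/8) Σ(k=0 to 7) X[k] · e^(2πikn/8)

Computing each x[n]:
x[0] = -1
x[1] = 3
x[2] = 0
x[3] = -2
x[4] = 1
x[5] = 0
x[6] = -2
x[7] = 2

x = [-1, 3, 0, -2, 1, 0, -2, 2]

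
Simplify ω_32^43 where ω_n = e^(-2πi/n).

Since ω_32^32 = 1, powers reduce modulo 32.
43 mod 32 = 11
So ω_32^43 = ω_32^11 = e^(-2πi·11/32)

ω_32^43 = ω_32^11 = -0.5556-0.8315i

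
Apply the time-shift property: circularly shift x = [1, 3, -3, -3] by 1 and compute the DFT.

Time shift by 1: X_shifted[k] = ω_4^(1k) · X[k]
Shifted x = [-3, 1, 3, -3]

DFT(x[n-1]) = [-2, -6-4i, 2, -6+4i]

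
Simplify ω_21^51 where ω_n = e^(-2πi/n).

Since ω_21^21 = 1, powers reduce modulo 21.
51 mod 21 = 9
So ω_21^51 = ω_21^9 = e^(-2πi·9/21)

ω_21^51 = ω_21^9 = -0.9010-0.4339i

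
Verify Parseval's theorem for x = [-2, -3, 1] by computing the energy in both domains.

Time domain:
Σ|x[n]|² = |-2|² + |-3|² + |1|² = 14.0000

Frequency domain:
(1/3)Σ|X[k]|² = (1/3)(|-4|² + |-1.0000+3.4641i|² + |-1.0000-3.4641i|²) = (1/3)·42.0000 = 14.0000

Both sides agree, confirming Parseval's theorem.

Σ|x[n]|² = (1/N)Σ|X[k]|² = 14.0000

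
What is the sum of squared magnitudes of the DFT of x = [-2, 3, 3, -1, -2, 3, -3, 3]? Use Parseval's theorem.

Parseval: Σ|x[n]|² = (1/N)Σ|X[k]|², so Σ|X[k]|² = N·Σ|x[n]|² = 8·54.0000

Σ|X[k]|² = N·Σ|x[n]|² = 8·54.0000 = 432.0000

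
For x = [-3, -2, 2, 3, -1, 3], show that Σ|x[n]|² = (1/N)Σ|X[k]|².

Time domain:
Σ|x[n]|² = |-3|² + |-2|² + |2|² + |3|² + |-1|² + |3|² = 36.0000

Frequency domain:
(1/6)Σ|X[k]|² = (1/6)(|2|² + |-6.0000+1.7321i|² + |-1.0000+6.9282i|² + |-6|² + |-1.0000-6.9282i|² + |-6.0000-1.7321i|²) = (1/6)·216.0000 = 36.0000

Both sides agree, confirming Parseval's theorem.

Σ|x[n]|² = (1/N)Σ|X[k]|² = 36.0000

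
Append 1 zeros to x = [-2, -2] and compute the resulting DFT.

Original 2-point DFT: [-4, 0]
Zero-padded 3-point DFT provides frequency interpolation.

DFT_3([x, 0, ...]) = [-4, -1.0000+1.7321i, -1.0000-1.7321i]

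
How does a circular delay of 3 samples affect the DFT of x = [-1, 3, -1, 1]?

Time shift by 3: X_shifted[k] = ω_4^(3k) · X[k]
Shifted x = [3, -1, 1, -1]

DFT(x[n-3]) = [2, 2, 6, 2]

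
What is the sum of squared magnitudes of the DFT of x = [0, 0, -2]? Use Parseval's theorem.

Parseval: Σ|x[n]|² = (1/N)Σ|X[k]|², so Σ|X[k]|² = N·Σ|x[n]|² = 3·4.0000

Σ|X[k]|² = N·Σ|x[n]|² = 3·4.0000 = 12.0000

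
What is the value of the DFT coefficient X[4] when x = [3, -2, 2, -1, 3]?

X[4] = Σ(n=0 to 4) x[n] · ω_5^(4n) where ω_5 = e^(-2πi/5)
= (3)·ω_5^0 + (-2)·ω_5^4 + (2)·ω_5^8 + (-1)·ω_5^12 + (3)·ω_5^16

X[4] = 2.5000-2.9919i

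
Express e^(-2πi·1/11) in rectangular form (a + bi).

ω_11^1 = e^(-2πi·1/11)
= cos(-2π·1/11) + i·sin(-2π·1/11)
= cos(-2π/11) + i·sin(-2π/11)

ω_11^1 = cos(-2π/11) + i·sin(-2π/11) = 0.8413-0.5406i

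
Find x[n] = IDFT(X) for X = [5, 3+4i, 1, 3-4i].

x[n] = (1/4) Σ(k=0 to 3) X[k] · e^(2πikn/4)

Computing each x[n]:
x[0] = 3
x[1] = -1
x[2] = 0
x[3] = 3

x = [3, -1, 0, 3]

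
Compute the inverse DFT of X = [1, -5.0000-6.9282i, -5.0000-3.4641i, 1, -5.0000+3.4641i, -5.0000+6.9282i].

x[n] = (1/6) Σ(k=0 to 5) X[k] · e^(2πikn/6)

Computing each x[n]:
x[0] = -3
x[1] = 3
x[2] = 3
x[3] = 0
x[4] = 1
x[5] = -3

x = [-3, 3, 3, 0, 1, -3]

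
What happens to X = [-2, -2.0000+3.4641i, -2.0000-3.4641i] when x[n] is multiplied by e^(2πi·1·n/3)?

Modulation property: DFT(ω_3^(-1n)·x[n]) = X[(k-1) mod 3], so circularly shift X by 1 positions.

X[k-1] = [-2.0000-3.4641i, -2, -2.0000+3.4641i]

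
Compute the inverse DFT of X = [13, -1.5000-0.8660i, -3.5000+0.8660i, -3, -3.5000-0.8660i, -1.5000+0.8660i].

x[n] = (1/6) Σ(k=0 to 5) X[k] · e^(2πikn/6)

Computing each x[n]:
x[0] = 0
x[1] = 3
x[2] = 3
x[3] = 2
x[4] = 2
x[5] = 3

x = [0, 3, 3, 2, 2, 3]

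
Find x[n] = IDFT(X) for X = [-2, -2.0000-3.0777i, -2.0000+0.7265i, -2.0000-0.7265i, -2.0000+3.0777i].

x[n] = (1/5) Σ(k=0 to 4) X[k] · e^(2πikn/5)

Computing each x[n]:
x[0] = -2
x[1] = 1
x[2] = 1
x[3] = -1
x[4] = -1

x = [-2, 1, 1, -1, -1]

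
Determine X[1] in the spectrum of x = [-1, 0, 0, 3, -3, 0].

X[1] = Σ(n=0 to 5) x[n] · ω_6^(1n) where ω_6 = e^(-2πi/6)
= (-1)·ω_6^0 + (0)·ω_6^1 + (0)·ω_6^2 + (3)·ω_6^3 + (-3)·ω_6^4 + (0)·ω_6^5

X[1] = -2.5000-2.5981i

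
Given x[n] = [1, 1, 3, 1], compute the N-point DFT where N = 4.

X[k] = Σ(n=0 to 3) x[n] · ω_4^(nk)
where ω_4 = e^(-2πi/4)

Computing each X[k]:
X[0] = 6
X[1] = -2
X[2] = 2
X[3] = -2

X = [6, -2, 2, -2]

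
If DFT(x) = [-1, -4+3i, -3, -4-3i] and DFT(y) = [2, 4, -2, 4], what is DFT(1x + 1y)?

By linearity: DFT(1x + 1y) = 1·DFT(x) + 1·DFT(y)
= 1·[-1, -4+3i, -3, -4-3i] + 1·[2, 4, -2, 4]

Computing element-wise:
Z[0] = 1·(-1) + 1·(2) = 1
Z[1] = 1·(-4+3i) + 1·(4) = 3i
Z[2] = 1·(-3) + 1·(-2) = -5
Z[3] = 1·(-4-3i) + 1·(4) = -3i

DFT(1x + 1y) = 1·X + 1·Y = [1, 3i, -5, -3i]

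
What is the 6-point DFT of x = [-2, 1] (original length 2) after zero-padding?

Original 2-point DFT: [-1, -3]
Zero-padded 6-point DFT provides frequency interpolation.

DFT_6([x, 0, ...]) = [-1, -1.5000-0.8660i, -2.5000-0.8660i, -3, -2.5000+0.8660i, -1.5000+0.8660i]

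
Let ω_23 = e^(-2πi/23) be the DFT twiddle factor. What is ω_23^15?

ω_23^15 = e^(-2πi·15/23)
= cos(-2π·15/23) + i·sin(-2π·15/23)
= cos(-30π/23) + i·sin(-30π/23)

ω_23^15 = cos(-30π/23) + i·sin(-30π/23) = -0.5767+0.8170i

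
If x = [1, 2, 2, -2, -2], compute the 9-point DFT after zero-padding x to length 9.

Original 5-point DFT: [1, 1.0000-6.1554i, 1.0000+1.4531i, 1.0000-1.4531i, 1.0000+6.1554i]
Zero-padded 9-point DFT provides frequency interpolation.

DFT_9([x, 0, ...]) = [1, 5.7588-0.8391i, -1.0642-5.6713i, -2.0000+1.7321i, 1.3054+0.3640i, 1.3054-0.3640i, -2.0000-1.7321i, -1.0642+5.6713i, 5.7588+0.8391i]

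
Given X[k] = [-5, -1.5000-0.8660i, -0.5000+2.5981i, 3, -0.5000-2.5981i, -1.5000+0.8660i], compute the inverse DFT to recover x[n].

x[n] = (1/6) Σ(k=0 to 5) X[k] · e^(2πikn/6)

Computing each x[n]:
x[0] = -1
x[1] = -2
x[2] = 1
x[3] = -1
x[4] = -1
x[5] = -1

x = [-1, -2, 1, -1, -1, -1]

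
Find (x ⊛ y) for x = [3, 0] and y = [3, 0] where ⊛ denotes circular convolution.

(x ⊛ y)[n] = Σ(m=0 to 1) x[m] · y[(n-m) mod 2]

Computing each output sample:
(x ⊛ y)[0] = 9
(x ⊛ y)[1] = 0

x ⊛ y = [9, 0]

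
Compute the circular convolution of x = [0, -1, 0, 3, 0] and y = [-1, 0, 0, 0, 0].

(x ⊛ y)[n] = Σ(m=0 to 4) x[m] · y[(n-m) mod 5]

Computing each output sample:
(x ⊛ y)[0] = 0
(x ⊛ y)[1] = 1
(x ⊛ y)[2] = 0
(x ⊛ y)[3] = -3
(x ⊛ y)[4] = 0

x ⊛ y = [0, 1, 0, -3, 0]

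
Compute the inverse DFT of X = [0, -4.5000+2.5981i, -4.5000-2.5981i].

x[n] = (1/3) Σ(k=0 to 2) X[k] · e^(2πikn/3)

Computing each x[n]:
x[0] = -3
x[1] = 0
x[2] = 3

x = [-3, 0, 3]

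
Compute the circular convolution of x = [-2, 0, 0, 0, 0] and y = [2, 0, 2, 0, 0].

(x ⊛ y)[n] = Σ(m=0 to 4) x[m] · y[(n-m) mod 5]

Computing each output sample:
(x ⊛ y)[0] = -4
(x ⊛ y)[1] = 0
(x ⊛ y)[2] = -4
(x ⊛ y)[3] = 0
(x ⊛ y)[4] = 0

x ⊛ y = [-4, 0, -4, 0, 0]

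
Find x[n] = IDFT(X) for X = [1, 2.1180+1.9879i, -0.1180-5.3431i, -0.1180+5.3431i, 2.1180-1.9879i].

x[n] = (1/5) Σ(k=0 to 4) X[k] · e^(2πikn/5)

Computing each x[n]:
x[0] = 1
x[1] = 1
x[2] = -3
x[3] = 2
x[4] = 0

x = [1, 1, -3, 2, 0]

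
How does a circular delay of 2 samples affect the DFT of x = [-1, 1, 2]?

Time shift by 2: X_shifted[k] = ω_3^(2k) · X[k]
Shifted x = [1, 2, -1]

DFT(x[n-2]) = [2, 0.5000-2.5981i, 0.5000+2.5981i]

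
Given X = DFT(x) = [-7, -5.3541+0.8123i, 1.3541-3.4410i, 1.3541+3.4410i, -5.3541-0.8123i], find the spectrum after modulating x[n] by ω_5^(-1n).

Modulation property: DFT(ω_5^(-1n)·x[n]) = X[(k-1) mod 5], so circularly shift X by 1 positions.

X[k-1] = [-5.3541-0.8123i, -7, -5.3541+0.8123i, 1.3541-3.4410i, 1.3541+3.4410i]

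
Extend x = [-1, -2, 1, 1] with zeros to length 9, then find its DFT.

Original 4-point DFT: [-1, -2+3i, 1, -2-3i]
Zero-padded 9-point DFT provides frequency interpolation.

DFT_9([x, 0, ...]) = [-1, -2.8584-0.5653i, -2.7870+2.4936i, 0.5000+2.5981i, 1.1454+0.4608i, 1.1454-0.4608i, 0.5000-2.5981i, -2.7870-2.4936i, -2.8584+0.5653i]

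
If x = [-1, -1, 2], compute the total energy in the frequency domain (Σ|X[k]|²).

Parseval: Σ|x[n]|² = (1/N)Σ|X[k]|², so Σ|X[k]|² = N·Σ|x[n]|² = 3·6.0000

Σ|X[k]|² = N·Σ|x[n]|² = 3·6.0000 = 18.0000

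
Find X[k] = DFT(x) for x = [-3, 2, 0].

X[k] = Σ(n=0 to 2) x[n] · ω_3^(nk)
where ω_3 = e^(-2πi/3)

Computing each X[k]:
X[0] = -1
X[1] = -4.0000-1.7321i
X[2] = -4.0000+1.7321i

X = [-1, -4.0000-1.7321i, -4.0000+1.7321i]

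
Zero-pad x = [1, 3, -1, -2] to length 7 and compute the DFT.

Original 4-point DFT: [1, 2-5i, -1, 2+5i]
Zero-padded 7-point DFT provides frequency interpolation.

DFT_7([x, 0, ...]) = [1, 4.8949-0.5028i, -0.0136-4.9223i, -1.8814-0.1336i, -1.8814+0.1336i, -0.0136+4.9223i, 4.8949+0.5028i]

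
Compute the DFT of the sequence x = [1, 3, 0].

X[k] = Σ(n=0 to 2) x[n] · ω_3^(nk)
where ω_3 = e^(-2πi/3)

Computing each X[k]:
X[0] = 4
X[1] = -0.5000-2.5981i
X[2] = -0.5000+2.5981i

X = [4, -0.5000-2.5981i, -0.5000+2.5981i]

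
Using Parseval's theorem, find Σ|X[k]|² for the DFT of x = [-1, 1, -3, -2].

Parseval: Σ|x[n]|² = (1/N)Σ|X[k]|², so Σ|X[k]|² = N·Σ|x[n]|² = 4·15.0000

Σ|X[k]|² = N·Σ|x[n]|² = 4·15.0000 = 60.0000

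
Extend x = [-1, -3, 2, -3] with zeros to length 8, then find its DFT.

Original 4-point DFT: [-5, -3, 7, -3]
Zero-padded 8-point DFT provides frequency interpolation.

DFT_8([x, 0, ...]) = [-5, -1.0000+2.2426i, -3, -1.0000+6.2426i, 7, -1.0000-6.2426i, -3, -1.0000-2.2426i]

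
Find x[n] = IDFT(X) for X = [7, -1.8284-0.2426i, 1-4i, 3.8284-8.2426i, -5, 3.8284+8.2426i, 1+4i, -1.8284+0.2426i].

x[n] = (1/8) Σ(k=0 to 7) X[k] · e^(2πikn/8)

Computing each x[n]:
x[0] = 1
x[1] = 3
x[2] = -2
x[3] = 3
x[4] = 0
x[5] = 2
x[6] = 2
x[7] = -2

x = [1, 3, -2, 3, 0, 2, 2, -2]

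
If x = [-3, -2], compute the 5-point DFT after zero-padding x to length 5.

Original 2-point DFT: [-5, -1]
Zero-padded 5-point DFT provides frequency interpolation.

DFT_5([x, 0, ...]) = [-5, -3.6180+1.9021i, -1.3820+1.1756i, -1.3820-1.1756i, -3.6180-1.9021i]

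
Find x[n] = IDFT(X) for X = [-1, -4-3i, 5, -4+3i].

x[n] = (1/4) Σ(k=0 to 3) X[k] · e^(2πikn/4)

Computing each x[n]:
x[0] = -1
x[1] = 0
x[2] = 3
x[3] = -3

x = [-1, 0, 3, -3]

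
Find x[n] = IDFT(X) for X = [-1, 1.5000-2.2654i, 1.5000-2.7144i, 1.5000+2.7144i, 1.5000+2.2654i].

x[n] = (1/5) Σ(k=0 to 4) X[k] · e^(2πikn/5)

Computing each x[n]:
x[0] = 1
x[1] = 1
x[2] = -1
x[3] = 0
x[4] = -2

x = [1, 1, -1, 0, -2]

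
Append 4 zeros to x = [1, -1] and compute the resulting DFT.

Original 2-point DFT: [0, 2]
Zero-padded 6-point DFT provides frequency interpolation.

DFT_6([x, 0, ...]) = [0, 0.5000+0.8660i, 1.5000+0.8660i, 2, 1.5000-0.8660i, 0.5000-0.8660i]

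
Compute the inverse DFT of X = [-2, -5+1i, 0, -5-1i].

x[n] = (1/4) Σ(k=0 to 3) X[k] · e^(2πikn/4)

Computing each x[n]:
x[0] = -3
x[1] = -1
x[2] = 2
x[3] = 0

x = [-3, -1, 2, 0]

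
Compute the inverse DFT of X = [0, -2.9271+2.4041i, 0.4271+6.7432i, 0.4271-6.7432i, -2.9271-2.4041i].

x[n] = (1/5) Σ(k=0 to 4) X[k] · e^(2πikn/5)

Computing each x[n]:
x[0] = -1
x[1] = -3
x[2] = 3
x[3] = -1
x[4] = 2

x = [-1, -3, 3, -1, 2]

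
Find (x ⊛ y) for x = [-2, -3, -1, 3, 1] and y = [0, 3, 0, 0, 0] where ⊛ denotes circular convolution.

(x ⊛ y)[n] = Σ(m=0 to 4) x[m] · y[(n-m) mod 5]

Computing each output sample:
(x ⊛ y)[0] = 3
(x ⊛ y)[1] = -6
(x ⊛ y)[2] = -9
(x ⊛ y)[3] = -3
(x ⊛ y)[4] = 9

x ⊛ y = [3, -6, -9, -3, 9]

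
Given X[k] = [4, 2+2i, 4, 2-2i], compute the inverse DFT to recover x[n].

x[n] = (1/4) Σ(k=0 to 3) X[k] · e^(2πikn/4)

Computing each x[n]:
x[0] = 3
x[1] = -1
x[2] = 1
x[3] = 1

x = [3, -1, 1, 1]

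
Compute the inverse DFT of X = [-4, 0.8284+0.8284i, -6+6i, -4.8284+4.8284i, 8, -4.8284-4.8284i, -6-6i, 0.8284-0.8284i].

x[n] = (1/8) Σ(k=0 to 7) X[k] · e^(2πikn/8)

Computing each x[n]:
x[0] = -2
x[1] = -3
x[2] = 3
x[3] = -2
x[4] = 0
x[5] = -3
x[6] = 1
x[7] = 2

x = [-2, -3, 3, -2, 0, -3, 1, 2]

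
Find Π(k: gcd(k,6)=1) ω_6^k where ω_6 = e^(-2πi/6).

The primitive 6th roots of unity are ω_6^k for k coprime to 6: k ∈ {1, 5}
Their product equals the constant term of the cyclotomic polynomial Φ_6(x) up to sign.
For n ≥ 3, the product of all primitive nth roots of unity is 1. (For n=1 it is 1; for n=2 it is -1.)

1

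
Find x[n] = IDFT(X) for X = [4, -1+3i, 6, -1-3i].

x[n] = (1/4) Σ(k=0 to 3) X[k] · e^(2πikn/4)

Computing each x[n]:
x[0] = 2
x[1] = -2
x[2] = 3
x[3] = 1

x = [2, -2, 3, 1]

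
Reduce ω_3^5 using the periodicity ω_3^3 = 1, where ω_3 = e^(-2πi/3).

Since ω_3^3 = 1, powers reduce modulo 3.
5 mod 3 = 2
So ω_3^5 = ω_3^2 = e^(-2πi·2/3)

ω_3^5 = ω_3^2 = -0.5000+0.8660i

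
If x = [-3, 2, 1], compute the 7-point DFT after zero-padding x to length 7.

Original 3-point DFT: [0, -4.5000-0.8660i, -4.5000+0.8660i]
Zero-padded 7-point DFT provides frequency interpolation.

DFT_7([x, 0, ...]) = [0, -1.9755-2.5386i, -4.3460-1.5160i, -4.1784-0.0859i, -4.1784+0.0859i, -4.3460+1.5160i, -1.9755+2.5386i]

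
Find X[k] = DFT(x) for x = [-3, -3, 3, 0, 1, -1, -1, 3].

X[k] = Σ(n=0 to 7) x[n] · ω_8^(nk)
where ω_8 = e^(-2πi/8)

Computing each X[k]:
X[0] = -1
X[1] = -3.2929-0.4645i
X[2] = -4+7i
X[3] = -4.7071+7.5355i
X[4] = 1
X[5] = -4.7071-7.5355i
X[6] = -4-7i
X[7] = -3.2929+0.4645i

X = [-1, -3.2929-0.4645i, -4+7i, -4.7071+7.5355i, 1, -4.7071-7.5355i, -4-7i, -3.2929+0.4645i]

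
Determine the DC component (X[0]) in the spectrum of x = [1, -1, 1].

X[0] = Σ(n=0 to 2) x[n] · ω_3^0 = Σ x[n]
= (1) + (-1) + (1)

X[0] = 1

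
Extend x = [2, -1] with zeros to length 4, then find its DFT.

Original 2-point DFT: [1, 3]
Zero-padded 4-point DFT provides frequency interpolation.

DFT_4([x, 0, ...]) = [1, 2+1i, 3, 2-1i]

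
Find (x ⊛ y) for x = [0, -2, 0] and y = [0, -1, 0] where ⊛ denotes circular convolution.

(x ⊛ y)[n] = Σ(m=0 to 2) x[m] · y[(n-m) mod 3]

Computing each output sample:
(x ⊛ y)[0] = 0
(x ⊛ y)[1] = 0
(x ⊛ y)[2] = 2

x ⊛ y = [0, 0, 2]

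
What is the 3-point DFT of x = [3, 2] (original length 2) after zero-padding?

Original 2-point DFT: [5, 1]
Zero-padded 3-point DFT provides frequency interpolation.

DFT_3([x, 0, ...]) = [5, 2.0000-1.7321i, 2.0000+1.7321i]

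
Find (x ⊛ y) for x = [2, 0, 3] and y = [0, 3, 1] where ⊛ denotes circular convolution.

(x ⊛ y)[n] = Σ(m=0 to 2) x[m] · y[(n-m) mod 3]

Computing each output sample:
(x ⊛ y)[0] = 9
(x ⊛ y)[1] = 9
(x ⊛ y)[2] = 2

x ⊛ y = [9, 9, 2]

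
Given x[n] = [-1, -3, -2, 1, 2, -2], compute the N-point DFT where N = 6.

X[k] = Σ(n=0 to 5) x[n] · ω_6^(nk)
where ω_6 = e^(-2πi/6)

Computing each X[k]:
X[0] = -5
X[1] = -4.5000+4.3301i
X[2] = 2.5000-2.5981i
X[3] = 3
X[4] = 2.5000+2.5981i
X[5] = -4.5000-4.3301i

X = [-5, -4.5000+4.3301i, 2.5000-2.5981i, 3, 2.5000+2.5981i, -4.5000-4.3301i]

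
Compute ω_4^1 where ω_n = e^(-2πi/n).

ω_4^1 = e^(-2πi·1/4)
= cos(-2π·1/4) + i·sin(-2π·1/4)
= cos(-2π/4) + i·sin(-2π/4)

ω_4^1 = cos(-2π/4) + i·sin(-2π/4) = -1i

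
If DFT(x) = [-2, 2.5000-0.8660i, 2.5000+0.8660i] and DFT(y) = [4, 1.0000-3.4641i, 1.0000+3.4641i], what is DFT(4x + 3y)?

By linearity: DFT(4x + 3y) = 4·DFT(x) + 3·DFT(y)
= 4·[-2, 2.5000-0.8660i, 2.5000+0.8660i] + 3·[4, 1.0000-3.4641i, 1.0000+3.4641i]

Computing element-wise:
Z[0] = 4·(-2) + 3·(4) = 4
Z[1] = 4·(2.5000-0.8660i) + 3·(1.0000-3.4641i) = 13.0000-13.8563i
Z[2] = 4·(2.5000+0.8660i) + 3·(1.0000+3.4641i) = 13.0000+13.8563i

DFT(4x + 3y) = 4·X + 3·Y = [4, 13.0000-13.8563i, 13.0000+13.8563i]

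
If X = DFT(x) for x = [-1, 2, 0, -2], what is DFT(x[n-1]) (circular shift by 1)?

Time shift by 1: X_shifted[k] = ω_4^(1k) · X[k]
Shifted x = [-2, -1, 2, 0]

DFT(x[n-1]) = [-1, -4+1i, 1, -4-1i]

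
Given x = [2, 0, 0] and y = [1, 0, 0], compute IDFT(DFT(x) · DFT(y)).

(x ⊛ y)[n] = Σ(m=0 to 2) x[m] · y[(n-m) mod 3]

Computing each output sample:
(x ⊛ y)[0] = 2
(x ⊛ y)[1] = 0
(x ⊛ y)[2] = 0

x ⊛ y = [2, 0, 0]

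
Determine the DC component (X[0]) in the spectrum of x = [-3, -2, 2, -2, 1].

X[0] = Σ(n=0 to 4) x[n] · ω_5^0 = Σ x[n]
= (-3) + (-2) + (2) + (-2) + (1)

X[0] = -4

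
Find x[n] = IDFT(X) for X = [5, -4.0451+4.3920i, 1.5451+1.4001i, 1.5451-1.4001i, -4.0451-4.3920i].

x[n] = (1/5) Σ(k=0 to 4) X[k] · e^(2πikn/5)

Computing each x[n]:
x[0] = 0
x[1] = -2
x[2] = 2
x[3] = 3
x[4] = 2

x = [0, -2, 2, 3, 2]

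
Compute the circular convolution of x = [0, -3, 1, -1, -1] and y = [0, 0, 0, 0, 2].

(x ⊛ y)[n] = Σ(m=0 to 4) x[m] · y[(n-m) mod 5]

Computing each output sample:
(x ⊛ y)[0] = -6
(x ⊛ y)[1] = 2
(x ⊛ y)[2] = -2
(x ⊛ y)[3] = -2
(x ⊛ y)[4] = 0

x ⊛ y = [-6, 2, -2, -2, 0]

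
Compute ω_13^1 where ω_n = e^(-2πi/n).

ω_13^1 = e^(-2πi·1/13)
= cos(-2π·1/13) + i·sin(-2π·1/13)
= cos(-2π/13) + i·sin(-2π/13)

ω_13^1 = cos(-2π/13) + i·sin(-2π/13) = 0.8855-0.4647i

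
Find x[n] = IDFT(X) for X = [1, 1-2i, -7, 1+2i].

x[n] = (1/4) Σ(k=0 to 3) X[k] · e^(2πikn/4)

Computing each x[n]:
x[0] = -1
x[1] = 3
x[2] = -2
x[3] = 1

x = [-1, 3, -2, 1]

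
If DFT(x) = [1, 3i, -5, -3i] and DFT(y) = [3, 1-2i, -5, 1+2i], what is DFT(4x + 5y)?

By linearity: DFT(4x + 5y) = 4·DFT(x) + 5·DFT(y)
= 4·[1, 3i, -5, -3i] + 5·[3, 1-2i, -5, 1+2i]

Computing element-wise:
Z[0] = 4·(1) + 5·(3) = 19
Z[1] = 4·(3i) + 5·(1-2i) = 5+2i
Z[2] = 4·(-5) + 5·(-5) = -45
Z[3] = 4·(-3i) + 5·(1+2i) = 5-2i

DFT(4x + 5y) = 4·X + 5·Y = [19, 5+2i, -45, 5-2i]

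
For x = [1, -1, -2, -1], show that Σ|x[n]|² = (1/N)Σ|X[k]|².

Time domain:
Σ|x[n]|² = |1|² + |-1|² + |-2|² + |-1|² = 7.0000

Frequency domain:
(1/4)Σ|X[k]|² = (1/4)(|-3|² + |3|² + |1|² + |3|²) = (1/4)·28.0000 = 7.0000

Both sides agree, confirming Parseval's theorem.

Σ|x[n]|² = (1/N)Σ|X[k]|² = 7.0000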